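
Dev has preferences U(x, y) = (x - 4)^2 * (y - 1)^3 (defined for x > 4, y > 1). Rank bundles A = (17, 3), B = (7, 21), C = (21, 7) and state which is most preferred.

Bundle B

Evaluate utility at each bundle:
U(A) = 1352.
U(B) = 72000.
U(C) = 62424.
Highest utility is B, so B ≻ C ≻ A.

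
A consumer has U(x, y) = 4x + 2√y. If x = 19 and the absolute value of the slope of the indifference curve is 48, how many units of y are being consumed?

y = 144

MU_x = 4, MU_y = 2/(2√y).
MRS = 4 ÷ (2/(2√y)).
MRS depends only on y: 4·√y = 48 ⇒ √y = 48/4 = 12 ⇒ y = 144.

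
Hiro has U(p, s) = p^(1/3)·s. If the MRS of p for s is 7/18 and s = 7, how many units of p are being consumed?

MU_p = 1/3·p^(-2/3)·s and MU_s = p^(1/3).
MRS = MU_p/MU_s = (1/3)·s/p.
Substitute s = 7: MRS = (7/3)/p. Setting (7/3)/p = 7/18 gives p = (7/3)/(7/18) = 6.

p = 6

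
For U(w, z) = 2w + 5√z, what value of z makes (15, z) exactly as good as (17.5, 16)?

U(17.5, 16) = 55.
Set U(15, z) = 55 and solve.
With w = 15: 5√z = 55 − 2·15 = 25, so √z = 5 and z = 25.
Check: U(15, 25) = 55.

z = 25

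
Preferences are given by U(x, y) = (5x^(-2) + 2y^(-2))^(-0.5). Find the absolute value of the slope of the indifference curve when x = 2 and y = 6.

For CES with ρ = -2, MRS = (5/2)·(y/x)^3.
At (2, 6): MRS = 67.5.
The indifference curve has slope −67.5 at this bundle.

MRS = 67.5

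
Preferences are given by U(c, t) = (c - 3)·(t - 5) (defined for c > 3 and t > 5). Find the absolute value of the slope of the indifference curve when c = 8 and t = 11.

MU_c = (t−5), MU_t = (c−3).
MRS = (t−5)/(c−3).
At (8, 11): MRS = 1.2.
That is, one extra unit of c is worth 1.2 units of t at the margin.

MRS = 1.2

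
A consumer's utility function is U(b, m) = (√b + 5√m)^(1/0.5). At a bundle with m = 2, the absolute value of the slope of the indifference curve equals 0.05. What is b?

For CES with ρ = 0.5, MRS = (1/5)·√(m/b).
Setting (1/5)·√(2/b) = 0.05 gives √(2/b) = 0.25, so 2/b = 1/16 and b = 32.

b = 32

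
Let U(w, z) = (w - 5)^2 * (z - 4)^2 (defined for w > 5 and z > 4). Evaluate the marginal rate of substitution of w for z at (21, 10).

MU_w = 2·(w−5)·(z−4)^2, MU_z = 2·(w−5)^2·(z−4).
MRS = (z−4)/(w−5).
At (21, 10): MRS = 0.375.
The indifference curve has slope −0.375 at this bundle.

MRS = 0.375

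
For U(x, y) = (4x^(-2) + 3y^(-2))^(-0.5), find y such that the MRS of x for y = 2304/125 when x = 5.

For CES with ρ = -2, MRS = (4/3)·(y/x)^3.
Setting (4/3)·(y/5)^3 = 2304/125 gives (y/5)^3 = 1728/125, so y/5 = 2.4 and y = 12.

y = 12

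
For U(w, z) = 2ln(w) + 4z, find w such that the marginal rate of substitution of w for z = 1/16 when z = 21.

MU_w = 2/w, MU_z = 4.
MRS = 2/w ÷ 4.
MRS depends only on w: 0.5/w = 1/16 ⇒ w = 0.5/(1/16) = 8.

w = 8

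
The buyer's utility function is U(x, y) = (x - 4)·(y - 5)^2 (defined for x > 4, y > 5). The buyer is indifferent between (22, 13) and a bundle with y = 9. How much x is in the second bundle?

U(22, 13) = 1152.
Set U(x, 9) = 1152 and solve.
With y = 9: (9 − 5)^2 = 16, so (x − 4) = 1152/16 = 72.
So x = 4 + 72 = 76.
Check: U(76, 9) = 1152.

x = 76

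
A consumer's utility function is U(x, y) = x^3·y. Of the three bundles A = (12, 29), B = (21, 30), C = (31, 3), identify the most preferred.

Bundle B

Evaluate utility at each bundle:
U(A) = 50112.
U(B) = 277830.
U(C) = 89373.
Highest utility is B, so B ≻ C ≻ A.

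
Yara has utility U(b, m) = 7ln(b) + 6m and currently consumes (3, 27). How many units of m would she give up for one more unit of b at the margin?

MU_b = 7/b, MU_m = 6.
MRS = 7/b ÷ 6.
At (3, 27): MRS = 7/18.
The indifference curve has slope −7/18 at this bundle.

MRS = 7/18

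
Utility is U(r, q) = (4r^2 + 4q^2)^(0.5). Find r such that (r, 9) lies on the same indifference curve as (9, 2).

r = 2

U depends on (r, q) only through S = 4r^2 + 4q^2, so equal utility means equal S. At (9, 2): S = 340.
With q = 9: 4·9^2 = 324, so 4r^2 = 340 − 324 = 16, i.e. r^2 = 4.
Hence r = √4 = 2.
Check: U(2, 9) = 18.4391.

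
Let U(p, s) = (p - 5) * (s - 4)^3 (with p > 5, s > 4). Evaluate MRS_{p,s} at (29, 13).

MRS = 0.125

MU_p = (s−4)^3, MU_s = 3·(p−5)·(s−4)^2.
MRS = (1/3)·(s−4)/(p−5).
At (29, 13): MRS = 0.125.
That is, one extra unit of p is worth 0.125 units of s at the margin.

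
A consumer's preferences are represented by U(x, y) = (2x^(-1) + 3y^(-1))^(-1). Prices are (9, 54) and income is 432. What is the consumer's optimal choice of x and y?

x* = 12, y* = 6

For CES with ρ = -1, MRS = (2/3)·(y/x)^2.
Tangency: set MRS = p_x/p_y = 9/54 = 1/6.
So (y/x)^2 = 0.25; taking the square root, y/x = 0.5, i.e. y = 0.5·x.
Substitute into the budget 9·x + 54·y = 432: 36·x = 432, so x* = 12 and y* = 0.5·12 = 6.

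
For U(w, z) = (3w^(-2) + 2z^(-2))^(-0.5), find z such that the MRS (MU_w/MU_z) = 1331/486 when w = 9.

For CES with ρ = -2, MRS = (3/2)·(z/w)^3.
Setting (3/2)·(z/9)^3 = 1331/486 gives (z/9)^3 = 1331/729, so z/9 = 11/9 and z = 11.

z = 11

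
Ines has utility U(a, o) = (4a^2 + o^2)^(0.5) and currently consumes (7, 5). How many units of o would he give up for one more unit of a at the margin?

MRS = 5.6

For CES with ρ = 2, MRS = (4/1)·(o/a)^(-1).
At (7, 5): MRS = 5.6.
That is, one extra unit of a is worth 5.6 units of o at the margin.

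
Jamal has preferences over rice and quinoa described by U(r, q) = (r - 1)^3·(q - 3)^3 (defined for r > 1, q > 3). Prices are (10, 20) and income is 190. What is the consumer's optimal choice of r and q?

r* = 7, q* = 6

MU_r = 3·(r−1)^2·(q−3)^3, MU_q = 3·(r−1)^3·(q−3)^2.
MRS = (q−3)/(r−1).
Tangency: set MRS = p_r/p_q = 10/20 = 0.5.
So (q − 3)/(r − 1) = 0.5, i.e. (q − 3) = 0.5·(r − 1).
Rewrite the budget in excess-of-subsistence terms: 10·(r − 1) + 20·(q − 3) = 190 − 10·1 − 20·3 = 120.
Substituting, 20·(r − 1) = 120, so r − 1 = 6 and r* = 7.
Then q − 3 = 0.5·6 = 3, so q* = 6.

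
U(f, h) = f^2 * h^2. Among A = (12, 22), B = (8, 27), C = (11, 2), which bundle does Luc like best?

Bundle A

Evaluate utility at each bundle:
U(A) = 69696.
U(B) = 46656.
U(C) = 484.
Highest utility is A, so A ≻ B ≻ C.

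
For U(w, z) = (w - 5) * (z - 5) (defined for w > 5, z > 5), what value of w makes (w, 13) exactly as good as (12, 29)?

U(12, 29) = 168.
Set U(w, 13) = 168 and solve.
With z = 13: (13 − 5) = 8, so (w − 5) = 168/8 = 21.
So w = 5 + 21 = 26.
Check: U(26, 13) = 168.

w = 26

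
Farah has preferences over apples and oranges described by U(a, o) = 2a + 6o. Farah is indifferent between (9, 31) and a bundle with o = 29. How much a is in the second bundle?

a = 15

U(9, 31) = 204.
Set U(a, 29) = 204 and solve.
2a + 6·29 = 204 ⇒ 2a = 30 ⇒ a = 15.
Check: U(15, 29) = 204.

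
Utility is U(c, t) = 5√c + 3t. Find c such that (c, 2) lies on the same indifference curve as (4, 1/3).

c = 1

U(4, 1/3) = 11.
Set U(c, 2) = 11 and solve.
With t = 2: 5√c = 11 − 3·2 = 5, so √c = 1 and c = 1.
Check: U(1, 2) = 11.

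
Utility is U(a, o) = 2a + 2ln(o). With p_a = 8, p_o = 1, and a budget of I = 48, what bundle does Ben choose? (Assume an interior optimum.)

MU_a = 2, MU_o = 2/o.
MRS = 2 ÷ (2/o).
Tangency: set MRS = p_a/p_o = 8/1 = 8.
MRS depends only on o: o = 8 ⇒ o* = 8.
From the budget, 8·a = 48 − 1·8 = 40, so a* = 5.

a* = 5, o* = 8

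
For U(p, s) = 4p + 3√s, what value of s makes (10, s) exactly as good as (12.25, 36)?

s = 81

U(12.25, 36) = 67.
Set U(10, s) = 67 and solve.
With p = 10: 3√s = 67 − 4·10 = 27, so √s = 9 and s = 81.
Check: U(10, 81) = 67.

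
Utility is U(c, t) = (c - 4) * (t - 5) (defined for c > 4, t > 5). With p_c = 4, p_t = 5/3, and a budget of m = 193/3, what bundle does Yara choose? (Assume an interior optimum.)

c* = 9, t* = 17

MU_c = (t−5), MU_t = (c−4).
MRS = (t−5)/(c−4).
Tangency: set MRS = p_c/p_t = 4/(5/3) = 2.4.
So (t − 5)/(c − 4) = 2.4, i.e. (t − 5) = 2.4·(c − 4).
Rewrite the budget in excess-of-subsistence terms: 4·(c − 4) + (5/3)·(t − 5) = 193/3 − 4·4 − (5/3)·5 = 40.
Substituting, 8·(c − 4) = 40, so c − 4 = 5 and c* = 9.
Then t − 5 = 2.4·5 = 12, so t* = 17.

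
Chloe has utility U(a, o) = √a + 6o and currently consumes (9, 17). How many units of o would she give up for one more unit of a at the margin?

MU_a = 1/(2√a), MU_o = 6.
MRS = 1/(2√a) ÷ 6.
At (9, 17): MRS = 1/36.
That is, one extra unit of a is worth 1/36 units of o at the margin.

MRS = 1/36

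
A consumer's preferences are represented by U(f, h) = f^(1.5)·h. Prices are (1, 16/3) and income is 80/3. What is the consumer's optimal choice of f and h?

MU_f = 1.5·√f·h and MU_h = f^(1.5).
MRS = MU_f/MU_h = (1.5)·h/f.
Tangency: set MRS = p_f/p_h = 1/(16/3) = 3/16.
So (1.5)·h/f = 3/16, i.e. h = 0.125·f.
Substitute into the budget 1·f + (16/3)·h = 80/3: (5/3)·f = 80/3, so f* = 16.
Then h* = 0.125·16 = 2.

f* = 16, h* = 2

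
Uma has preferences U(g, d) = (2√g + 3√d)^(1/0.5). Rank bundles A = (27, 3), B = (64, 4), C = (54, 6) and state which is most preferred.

Evaluate utility at each bundle:
U(A) = 243.000.
U(B) = 484.000.
U(C) = 486.000.
Highest utility is C, so C ≻ B ≻ A.

Bundle C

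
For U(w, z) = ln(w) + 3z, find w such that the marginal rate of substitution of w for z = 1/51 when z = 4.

w = 17

MU_w = 1/w, MU_z = 3.
MRS = 1/w ÷ 3.
MRS depends only on w: (1/3)/w = 1/51 ⇒ w = (1/3)/(1/51) = 17.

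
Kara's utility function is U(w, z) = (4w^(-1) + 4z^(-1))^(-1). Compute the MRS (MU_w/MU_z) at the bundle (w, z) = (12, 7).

MRS = 49/144

For CES with ρ = -1, MRS = (z/w)^2.
At (12, 7): MRS = 49/144.
That is, one extra unit of w is worth 49/144 units of z at the margin.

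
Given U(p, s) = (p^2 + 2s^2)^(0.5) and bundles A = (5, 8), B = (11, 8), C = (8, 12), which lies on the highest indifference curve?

Bundle C

Evaluate utility at each bundle:
U(A) = 12.369.
U(B) = 15.780.
U(C) = 18.762.
Highest utility is C, so C ≻ B ≻ A.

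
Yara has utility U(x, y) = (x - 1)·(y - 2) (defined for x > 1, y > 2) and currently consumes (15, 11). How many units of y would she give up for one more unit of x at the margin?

MRS = 9/14

MU_x = (y−2), MU_y = (x−1).
MRS = (y−2)/(x−1).
At (15, 11): MRS = 9/14.
So at (15, 11) the consumer would give up 9/14 units of y for one more unit of x.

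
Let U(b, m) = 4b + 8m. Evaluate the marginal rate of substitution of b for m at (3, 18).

MRS = 0.5

MU_b = 4, MU_m = 8, so MRS = 4/8 = 0.5 at every bundle.
At (3, 18): MRS = 0.5.
So at (3, 18) the consumer would give up 0.5 units of m for one more unit of b.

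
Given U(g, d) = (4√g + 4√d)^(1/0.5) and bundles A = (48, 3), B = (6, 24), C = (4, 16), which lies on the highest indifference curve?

Evaluate utility at each bundle:
U(A) = 1200.000.
U(B) = 864.000.
U(C) = 576.000.
Highest utility is A, so A ≻ B ≻ C.

Bundle A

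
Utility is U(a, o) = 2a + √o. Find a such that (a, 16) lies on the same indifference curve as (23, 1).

a = 21.5

U(23, 1) = 47.
Set U(a, 16) = 47 and solve.
With o = 16: √16 = 4, so 2a = 47 − 4 = 43 and a = 21.5.
Check: U(21.5, 16) = 47.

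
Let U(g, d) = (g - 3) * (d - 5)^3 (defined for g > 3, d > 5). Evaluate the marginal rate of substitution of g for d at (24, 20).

MU_g = (d−5)^3, MU_d = 3·(g−3)·(d−5)^2.
MRS = (1/3)·(d−5)/(g−3).
At (24, 20): MRS = 5/21.
The indifference curve has slope −5/21 at this bundle.

MRS = 5/21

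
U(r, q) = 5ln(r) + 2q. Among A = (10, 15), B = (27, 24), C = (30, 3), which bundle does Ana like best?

Bundle B

Evaluate utility at each bundle:
U(A) = 41.513.
U(B) = 64.479.
U(C) = 23.006.
Highest utility is B, so B ≻ A ≻ C.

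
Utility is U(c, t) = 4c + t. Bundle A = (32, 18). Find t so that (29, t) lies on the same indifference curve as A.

U(32, 18) = 146.
Set U(29, t) = 146 and solve.
4·29 + t = 146 ⇒ t = 30 ⇒ t = 30.
Check: U(29, 30) = 146.

t = 30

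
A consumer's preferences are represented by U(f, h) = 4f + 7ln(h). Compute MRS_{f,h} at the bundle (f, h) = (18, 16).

MU_f = 4, MU_h = 7/h.
MRS = 4 ÷ (7/h).
At (18, 16): MRS = 64/7.
That is, one extra unit of f is worth 64/7 units of h at the margin.

MRS = 64/7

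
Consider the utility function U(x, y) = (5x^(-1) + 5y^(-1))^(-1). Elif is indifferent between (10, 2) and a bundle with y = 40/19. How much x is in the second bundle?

U depends on (x, y) only through S = 5x^(-1) + 5y^(-1), so equal utility means equal S. At (10, 2): S = 3.
With y = 40/19: 5·(40/19)^(-1) = 2.375, so 5x^(-1) = 3 − 2.375 = 0.625, i.e. x^(-1) = 0.125.
Hence x = 1/0.125 = 8.
Check: U(8, 40/19) = 0.3333.

x = 8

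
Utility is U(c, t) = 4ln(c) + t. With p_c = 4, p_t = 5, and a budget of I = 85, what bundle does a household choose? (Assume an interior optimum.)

c* = 5, t* = 13

MU_c = 4/c, MU_t = 1.
MRS = 4/c ÷ 1.
Tangency: set MRS = p_c/p_t = 4/5 = 0.8.
MRS depends only on c: 4/c = 0.8 ⇒ c* = 4/0.8 = 5.
From the budget, 5·t = 85 − 4·5 = 65, so t* = 13.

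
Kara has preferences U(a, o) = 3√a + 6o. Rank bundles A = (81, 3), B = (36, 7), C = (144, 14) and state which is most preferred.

Evaluate utility at each bundle:
U(A) = 45.000.
U(B) = 60.000.
U(C) = 120.000.
Highest utility is C, so C ≻ B ≻ A.

Bundle C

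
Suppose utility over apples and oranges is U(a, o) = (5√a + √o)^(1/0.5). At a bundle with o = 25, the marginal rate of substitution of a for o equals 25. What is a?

a = 1

For CES with ρ = 0.5, MRS = (5/1)·√(o/a).
Setting (5/1)·√(25/a) = 25 gives √(25/a) = 5, so 25/a = 25 and a = 1.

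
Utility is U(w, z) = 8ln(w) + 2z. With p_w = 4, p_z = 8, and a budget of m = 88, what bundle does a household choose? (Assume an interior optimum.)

MU_w = 8/w, MU_z = 2.
MRS = 8/w ÷ 2.
Tangency: set MRS = p_w/p_z = 4/8 = 0.5.
MRS depends only on w: 4/w = 0.5 ⇒ w* = 4/0.5 = 8.
From the budget, 8·z = 88 − 4·8 = 56, so z* = 7.

w* = 8, z* = 7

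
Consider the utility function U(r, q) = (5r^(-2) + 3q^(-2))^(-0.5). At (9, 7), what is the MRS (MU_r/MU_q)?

For CES with ρ = -2, MRS = (5/3)·(q/r)^3.
At (9, 7): MRS = 1715/2187.
The indifference curve has slope −1715/2187 at this bundle.

MRS = 1715/2187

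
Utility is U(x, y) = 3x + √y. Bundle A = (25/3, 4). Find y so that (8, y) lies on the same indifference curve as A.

U(25/3, 4) = 27.
Set U(8, y) = 27 and solve.
With x = 8: √y = 27 − 3·8 = 3, so √y = 3 and y = 9.
Check: U(8, 9) = 27.

y = 9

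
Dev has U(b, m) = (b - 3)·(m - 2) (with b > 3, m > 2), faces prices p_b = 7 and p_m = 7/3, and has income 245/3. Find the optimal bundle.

MU_b = (m−2), MU_m = (b−3).
MRS = (m−2)/(b−3).
Tangency: set MRS = p_b/p_m = 7/(7/3) = 3.
So (m − 2)/(b − 3) = 3, i.e. (m − 2) = 3·(b − 3).
Rewrite the budget in excess-of-subsistence terms: 7·(b − 3) + (7/3)·(m − 2) = 245/3 − 7·3 − (7/3)·2 = 56.
Substituting, 14·(b − 3) = 56, so b − 3 = 4 and b* = 7.
Then m − 2 = 3·4 = 12, so m* = 14.

b* = 7, m* = 14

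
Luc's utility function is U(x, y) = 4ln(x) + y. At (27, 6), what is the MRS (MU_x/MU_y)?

MRS = 4/27

MU_x = 4/x, MU_y = 1.
MRS = 4/x ÷ 1.
At (27, 6): MRS = 4/27.
So at (27, 6) the consumer would give up 4/27 units of y for one more unit of x.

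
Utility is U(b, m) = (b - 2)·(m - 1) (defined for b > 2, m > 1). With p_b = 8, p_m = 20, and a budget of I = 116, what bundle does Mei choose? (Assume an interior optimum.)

MU_b = (m−1), MU_m = (b−2).
MRS = (m−1)/(b−2).
Tangency: set MRS = p_b/p_m = 8/20 = 0.4.
So (m − 1)/(b − 2) = 0.4, i.e. (m − 1) = 0.4·(b − 2).
Rewrite the budget in excess-of-subsistence terms: 8·(b − 2) + 20·(m − 1) = 116 − 8·2 − 20·1 = 80.
Substituting, 16·(b − 2) = 80, so b − 2 = 5 and b* = 7.
Then m − 1 = 0.4·5 = 2, so m* = 3.

b* = 7, m* = 3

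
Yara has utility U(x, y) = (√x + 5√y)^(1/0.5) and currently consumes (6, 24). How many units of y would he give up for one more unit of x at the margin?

MRS = 0.4

For CES with ρ = 0.5, MRS = (1/5)·√(y/x).
At (6, 24): MRS = 0.4.
So at (6, 24) the consumer would give up 0.4 units of y for one more unit of x.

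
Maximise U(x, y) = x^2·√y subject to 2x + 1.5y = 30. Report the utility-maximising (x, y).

MU_x = 2·x·√y and MU_y = 0.5·x^2·y^(-0.5).
MRS = MU_x/MU_y = (4)·y/x.
Tangency: set MRS = p_x/p_y = 2/1.5 = 4/3.
So (4)·y/x = 4/3, i.e. y = (1/3)·x.
Substitute into the budget 2·x + 1.5·y = 30: 2.5·x = 30, so x* = 12.
Then y* = (1/3)·12 = 4.

x* = 12, y* = 4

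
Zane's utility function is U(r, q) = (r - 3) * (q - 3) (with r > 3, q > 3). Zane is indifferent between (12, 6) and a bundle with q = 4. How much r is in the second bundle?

U(12, 6) = 27.
Set U(r, 4) = 27 and solve.
With q = 4: (4 − 3) = 1, so (r − 3) = 27/1 = 27.
So r = 3 + 27 = 30.
Check: U(30, 4) = 27.

r = 30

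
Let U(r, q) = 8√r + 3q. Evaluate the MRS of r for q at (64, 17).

MRS = 1/6

MU_r = 8/(2√r), MU_q = 3.
MRS = 8/(2√r) ÷ 3.
At (64, 17): MRS = 1/6.
That is, one extra unit of r is worth 1/6 units of q at the margin.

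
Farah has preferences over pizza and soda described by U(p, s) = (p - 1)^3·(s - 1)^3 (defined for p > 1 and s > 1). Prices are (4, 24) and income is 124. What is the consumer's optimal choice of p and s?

MU_p = 3·(p−1)^2·(s−1)^3, MU_s = 3·(p−1)^3·(s−1)^2.
MRS = (s−1)/(p−1).
Tangency: set MRS = p_p/p_s = 4/24 = 1/6.
So (s − 1)/(p − 1) = 1/6, i.e. (s − 1) = (1/6)·(p − 1).
Rewrite the budget in excess-of-subsistence terms: 4·(p − 1) + 24·(s − 1) = 124 − 4·1 − 24·1 = 96.
Substituting, 8·(p − 1) = 96, so p − 1 = 12 and p* = 13.
Then s − 1 = (1/6)·12 = 2, so s* = 3.

p* = 13, s* = 3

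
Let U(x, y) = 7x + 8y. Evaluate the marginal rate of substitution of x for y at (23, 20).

MU_x = 7, MU_y = 8, so MRS = 7/8 = 0.875 at every bundle.
At (23, 20): MRS = 0.875.
The indifference curve has slope −0.875 at this bundle.

MRS = 0.875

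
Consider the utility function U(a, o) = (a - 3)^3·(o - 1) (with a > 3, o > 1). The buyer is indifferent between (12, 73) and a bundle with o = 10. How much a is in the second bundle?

a = 21

U(12, 73) = 52488.
Set U(a, 10) = 52488 and solve.
With o = 10: (10 − 1) = 9, so (a − 3)^3 = 52488/9 = 5832.
Taking the cube root (with a > 3): a − 3 = 18, so a = 21.
Check: U(21, 10) = 52488.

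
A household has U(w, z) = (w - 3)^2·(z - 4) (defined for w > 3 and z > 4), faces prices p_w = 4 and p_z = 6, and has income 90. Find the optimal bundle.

MU_w = 2·(w−3)·(z−4), MU_z = (w−3)^2.
MRS = (2/1)·(z−4)/(w−3).
Tangency: set MRS = p_w/p_z = 4/6 = 2/3.
So (2/1)·(z − 4)/(w − 3) = 2/3, i.e. (z − 4) = (1/3)·(w − 3).
Rewrite the budget in excess-of-subsistence terms: 4·(w − 3) + 6·(z − 4) = 90 − 4·3 − 6·4 = 54.
Substituting, 6·(w − 3) = 54, so w − 3 = 9 and w* = 12.
Then z − 4 = (1/3)·9 = 3, so z* = 7.

w* = 12, z* = 7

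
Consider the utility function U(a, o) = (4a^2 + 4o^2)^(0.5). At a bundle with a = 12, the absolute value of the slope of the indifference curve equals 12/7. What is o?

o = 7

For CES with ρ = 2, MRS = (o/a)^(-1).
Setting (o/12)^(-1) = 12/7 gives o/12 = 7/12 and o = 7.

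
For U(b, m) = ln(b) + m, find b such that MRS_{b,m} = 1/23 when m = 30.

b = 23

MU_b = 1/b, MU_m = 1.
MRS = 1/b ÷ 1.
MRS depends only on b: 1/b = 1/23 ⇒ b = 1/(1/23) = 23.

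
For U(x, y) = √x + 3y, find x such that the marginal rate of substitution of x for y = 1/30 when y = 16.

MU_x = 1/(2√x), MU_y = 3.
MRS = 1/(2√x) ÷ 3.
MRS depends only on x: (1/6)/√x = 1/30 ⇒ √x = (1/6)/(1/30) = 5 ⇒ x = 25.

x = 25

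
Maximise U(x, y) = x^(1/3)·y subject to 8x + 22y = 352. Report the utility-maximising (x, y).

x* = 11, y* = 12

MU_x = 1/3·x^(-2/3)·y and MU_y = x^(1/3).
MRS = MU_x/MU_y = (1/3)·y/x.
Tangency: set MRS = p_x/p_y = 8/22 = 4/11.
So (1/3)·y/x = 4/11, i.e. y = (12/11)·x.
Substitute into the budget 8·x + 22·y = 352: 32·x = 352, so x* = 11.
Then y* = (12/11)·11 = 12.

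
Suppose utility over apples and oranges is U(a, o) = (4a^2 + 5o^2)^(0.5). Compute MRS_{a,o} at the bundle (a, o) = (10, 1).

MRS = 8

For CES with ρ = 2, MRS = (4/5)·(o/a)^(-1).
At (10, 1): MRS = 8.
The indifference curve has slope −8 at this bundle.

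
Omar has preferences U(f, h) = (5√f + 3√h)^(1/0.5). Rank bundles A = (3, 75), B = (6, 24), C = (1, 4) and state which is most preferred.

Evaluate utility at each bundle:
U(A) = 1200.000.
U(B) = 726.000.
U(C) = 121.000.
Highest utility is A, so A ≻ B ≻ C.

Bundle A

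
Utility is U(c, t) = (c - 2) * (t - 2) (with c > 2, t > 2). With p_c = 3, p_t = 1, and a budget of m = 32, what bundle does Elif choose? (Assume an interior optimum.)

c* = 6, t* = 14

MU_c = (t−2), MU_t = (c−2).
MRS = (t−2)/(c−2).
Tangency: set MRS = p_c/p_t = 3/1 = 3.
So (t − 2)/(c − 2) = 3, i.e. (t − 2) = 3·(c − 2).
Rewrite the budget in excess-of-subsistence terms: 3·(c − 2) + 1·(t − 2) = 32 − 3·2 − 1·2 = 24.
Substituting, 6·(c − 2) = 24, so c − 2 = 4 and c* = 6.
Then t − 2 = 3·4 = 12, so t* = 14.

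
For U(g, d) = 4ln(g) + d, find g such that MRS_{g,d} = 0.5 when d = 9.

MU_g = 4/g, MU_d = 1.
MRS = 4/g ÷ 1.
MRS depends only on g: 4/g = 0.5 ⇒ g = 4/0.5 = 8.

g = 8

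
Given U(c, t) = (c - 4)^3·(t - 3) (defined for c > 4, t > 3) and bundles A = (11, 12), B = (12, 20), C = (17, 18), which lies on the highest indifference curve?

Bundle C

Evaluate utility at each bundle:
U(A) = 3087.
U(B) = 8704.
U(C) = 32955.
Highest utility is C, so C ≻ B ≻ A.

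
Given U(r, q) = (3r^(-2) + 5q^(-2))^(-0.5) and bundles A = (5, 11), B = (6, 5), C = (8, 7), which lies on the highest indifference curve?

Bundle C

Evaluate utility at each bundle:
U(A) = 2.490.
U(B) = 1.879.
U(C) = 2.591.
Highest utility is C, so C ≻ A ≻ B.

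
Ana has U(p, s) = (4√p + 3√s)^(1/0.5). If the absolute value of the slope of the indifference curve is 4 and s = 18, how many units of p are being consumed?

For CES with ρ = 0.5, MRS = (4/3)·√(s/p).
Setting (4/3)·√(18/p) = 4 gives √(18/p) = 3, so 18/p = 9 and p = 2.

p = 2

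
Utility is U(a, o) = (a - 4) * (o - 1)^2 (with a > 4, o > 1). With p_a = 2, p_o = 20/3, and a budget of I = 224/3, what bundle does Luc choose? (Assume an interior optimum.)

a* = 14, o* = 7

MU_a = (o−1)^2, MU_o = 2·(a−4)·(o−1).
MRS = (1/2)·(o−1)/(a−4).
Tangency: set MRS = p_a/p_o = 2/(20/3) = 0.3.
So (1/2)·(o − 1)/(a − 4) = 0.3, i.e. (o − 1) = 0.6·(a − 4).
Rewrite the budget in excess-of-subsistence terms: 2·(a − 4) + (20/3)·(o − 1) = 224/3 − 2·4 − (20/3)·1 = 60.
Substituting, 6·(a − 4) = 60, so a − 4 = 10 and a* = 14.
Then o − 1 = 0.6·10 = 6, so o* = 7.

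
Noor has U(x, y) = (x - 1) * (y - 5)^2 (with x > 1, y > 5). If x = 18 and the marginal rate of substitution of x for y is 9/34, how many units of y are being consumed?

y = 14

MU_x = (y−5)^2, MU_y = 2·(x−1)·(y−5).
MRS = (1/2)·(y−5)/(x−1).
Substitute x = 18: MRS = (y − 5)/34. Setting this equal to 9/34 gives y − 5 = (9/34)·34 = 9, so y = 14.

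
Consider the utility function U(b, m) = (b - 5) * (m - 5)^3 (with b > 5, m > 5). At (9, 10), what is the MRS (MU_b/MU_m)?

MRS = 5/12

MU_b = (m−5)^3, MU_m = 3·(b−5)·(m−5)^2.
MRS = (1/3)·(m−5)/(b−5).
At (9, 10): MRS = 5/12.
That is, one extra unit of b is worth 5/12 units of m at the margin.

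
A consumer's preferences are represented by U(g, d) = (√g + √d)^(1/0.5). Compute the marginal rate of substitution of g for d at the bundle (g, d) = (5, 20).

For CES with ρ = 0.5, MRS = √(d/g).
At (5, 20): MRS = 2.
That is, one extra unit of g is worth 2 units of d at the margin.

MRS = 2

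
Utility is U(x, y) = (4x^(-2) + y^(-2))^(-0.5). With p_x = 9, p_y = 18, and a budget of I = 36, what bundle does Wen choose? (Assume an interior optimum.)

For CES with ρ = -2, MRS = (4/1)·(y/x)^3.
Tangency: set MRS = p_x/p_y = 9/18 = 0.5.
So (y/x)^3 = 0.125; taking the cube root, y/x = 0.5, i.e. y = 0.5·x.
Substitute into the budget 9·x + 18·y = 36: 18·x = 36, so x* = 2 and y* = 0.5·2 = 1.

x* = 2, y* = 1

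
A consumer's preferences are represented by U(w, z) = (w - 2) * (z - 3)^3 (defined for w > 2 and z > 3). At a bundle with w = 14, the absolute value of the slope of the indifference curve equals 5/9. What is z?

z = 23

MU_w = (z−3)^3, MU_z = 3·(w−2)·(z−3)^2.
MRS = (1/3)·(z−3)/(w−2).
Substitute w = 14: MRS = (z − 3)/36. Setting this equal to 5/9 gives z − 3 = (5/9)·36 = 20, so z = 23.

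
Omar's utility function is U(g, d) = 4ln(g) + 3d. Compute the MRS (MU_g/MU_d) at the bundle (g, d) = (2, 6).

MU_g = 4/g, MU_d = 3.
MRS = 4/g ÷ 3.
At (2, 6): MRS = 2/3.
So at (2, 6) the consumer would give up 2/3 units of d for one more unit of g.

MRS = 2/3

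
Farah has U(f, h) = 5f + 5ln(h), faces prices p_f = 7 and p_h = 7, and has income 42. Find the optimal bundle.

MU_f = 5, MU_h = 5/h.
MRS = 5 ÷ (5/h).
Tangency: set MRS = p_f/p_h = 7/7 = 1.
MRS depends only on h: h = 1 ⇒ h* = 1.
From the budget, 7·f = 42 − 7·1 = 35, so f* = 5.

f* = 5, h* = 1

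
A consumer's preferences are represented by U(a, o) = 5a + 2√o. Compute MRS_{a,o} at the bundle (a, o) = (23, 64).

MU_a = 5, MU_o = 2/(2√o).
MRS = 5 ÷ (2/(2√o)).
At (23, 64): MRS = 40.
The indifference curve has slope −40 at this bundle.

MRS = 40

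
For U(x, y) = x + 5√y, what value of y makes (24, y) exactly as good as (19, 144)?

y = 121

U(19, 144) = 79.
Set U(24, y) = 79 and solve.
With x = 24: 5√y = 79 − 24 = 55, so √y = 11 and y = 121.
Check: U(24, 121) = 79.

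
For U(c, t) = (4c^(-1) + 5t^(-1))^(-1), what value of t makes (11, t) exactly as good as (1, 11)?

U depends on (c, t) only through S = 4c^(-1) + 5t^(-1), so equal utility means equal S. At (1, 11): S = 49/11.
With c = 11: 4·11^(-1) = 4/11, so 5t^(-1) = 49/11 − 4/11 = 45/11, i.e. t^(-1) = 9/11.
Hence t = 1/(9/11) = 11/9.
Check: U(11, 11/9) = 0.2245.

t = 11/9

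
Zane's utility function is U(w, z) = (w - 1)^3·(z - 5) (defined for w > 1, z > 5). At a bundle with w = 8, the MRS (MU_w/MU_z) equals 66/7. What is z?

z = 27

MU_w = 3·(w−1)^2·(z−5), MU_z = (w−1)^3.
MRS = (3/1)·(z−5)/(w−1).
Substitute w = 8: MRS = (z − 5)/(7/3). Setting this equal to 66/7 gives z − 5 = (66/7)·(7/3) = 22, so z = 27.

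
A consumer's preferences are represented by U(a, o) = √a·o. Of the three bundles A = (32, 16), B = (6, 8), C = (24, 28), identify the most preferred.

Evaluate utility at each bundle:
U(A) = 90.510.
U(B) = 19.596.
U(C) = 137.171.
Highest utility is C, so C ≻ A ≻ B.

Bundle C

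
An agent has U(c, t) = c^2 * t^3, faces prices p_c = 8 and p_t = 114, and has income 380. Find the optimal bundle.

c* = 19, t* = 2

MU_c = 2·c·t^3 and MU_t = 3·c^2·t^2.
MRS = MU_c/MU_t = (2/3)·t/c.
Tangency: set MRS = p_c/p_t = 8/114 = 4/57.
So (2/3)·t/c = 4/57, i.e. t = (2/19)·c.
Substitute into the budget 8·c + 114·t = 380: 20·c = 380, so c* = 19.
Then t* = (2/19)·19 = 2.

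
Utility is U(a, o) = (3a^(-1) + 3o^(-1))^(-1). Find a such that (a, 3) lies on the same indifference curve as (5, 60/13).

a = 12

U depends on (a, o) only through S = 3a^(-1) + 3o^(-1), so equal utility means equal S. At (5, 60/13): S = 1.25.
With o = 3: 3·3^(-1) = 1, so 3a^(-1) = 1.25 − 1 = 0.25, i.e. a^(-1) = 1/12.
Hence a = 1/(1/12) = 12.
Check: U(12, 3) = 0.8.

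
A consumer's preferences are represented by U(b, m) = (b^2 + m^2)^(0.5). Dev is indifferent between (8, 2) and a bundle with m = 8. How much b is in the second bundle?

b = 2

U depends on (b, m) only through S = b^2 + m^2, so equal utility means equal S. At (8, 2): S = 68.
With m = 8: 8^2 = 64, so b^2 = 68 − 64 = 4.
Hence b = √4 = 2.
Check: U(2, 8) = 8.2462.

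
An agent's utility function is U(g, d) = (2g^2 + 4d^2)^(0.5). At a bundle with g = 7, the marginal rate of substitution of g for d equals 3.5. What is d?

d = 1

For CES with ρ = 2, MRS = (2/4)·(d/g)^(-1).
Setting (2/4)·(d/7)^(-1) = 3.5 gives (d/7)^(-1) = 7, so d/7 = 1/7 and d = 1.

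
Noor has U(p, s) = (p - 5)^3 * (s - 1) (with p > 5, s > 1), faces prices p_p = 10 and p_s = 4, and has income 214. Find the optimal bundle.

p* = 17, s* = 11

MU_p = 3·(p−5)^2·(s−1), MU_s = (p−5)^3.
MRS = (3/1)·(s−1)/(p−5).
Tangency: set MRS = p_p/p_s = 10/4 = 2.5.
So (3/1)·(s − 1)/(p − 5) = 2.5, i.e. (s − 1) = (5/6)·(p − 5).
Rewrite the budget in excess-of-subsistence terms: 10·(p − 5) + 4·(s − 1) = 214 − 10·5 − 4·1 = 160.
Substituting, (40/3)·(p − 5) = 160, so p − 5 = 12 and p* = 17.
Then s − 1 = (5/6)·12 = 10, so s* = 11.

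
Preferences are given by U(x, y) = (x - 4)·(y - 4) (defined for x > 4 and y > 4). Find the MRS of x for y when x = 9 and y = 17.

MU_x = (y−4), MU_y = (x−4).
MRS = (y−4)/(x−4).
At (9, 17): MRS = 2.6.
That is, one extra unit of x is worth 2.6 units of y at the margin.

MRS = 2.6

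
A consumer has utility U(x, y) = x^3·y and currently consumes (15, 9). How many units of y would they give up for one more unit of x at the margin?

MRS = 1.8

MU_x = 3·x^2·y and MU_y = x^3.
MRS = MU_x/MU_y = (3/1)·y/x.
At (15, 9): MRS = 1.8.
So at (15, 9) the consumer would give up 1.8 units of y for one more unit of x.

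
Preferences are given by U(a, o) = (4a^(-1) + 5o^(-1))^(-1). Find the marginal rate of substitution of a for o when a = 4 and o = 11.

MRS = 6.05

For CES with ρ = -1, MRS = (4/5)·(o/a)^2.
At (4, 11): MRS = 6.05.
So at (4, 11) the consumer would give up 6.05 units of o for one more unit of a.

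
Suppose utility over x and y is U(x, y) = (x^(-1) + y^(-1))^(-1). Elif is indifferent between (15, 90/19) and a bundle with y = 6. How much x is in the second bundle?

U depends on (x, y) only through S = x^(-1) + y^(-1), so equal utility means equal S. At (15, 90/19): S = 5/18.
With y = 6: 6^(-1) = 1/6, so x^(-1) = 5/18 − 1/6 = 1/9.
Hence x = 1/(1/9) = 9.
Check: U(9, 6) = 3.6.

x = 9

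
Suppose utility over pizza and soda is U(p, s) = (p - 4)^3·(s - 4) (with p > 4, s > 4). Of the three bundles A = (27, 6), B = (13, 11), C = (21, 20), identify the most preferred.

Evaluate utility at each bundle:
U(A) = 24334.
U(B) = 5103.
U(C) = 78608.
Highest utility is C, so C ≻ A ≻ B.

Bundle C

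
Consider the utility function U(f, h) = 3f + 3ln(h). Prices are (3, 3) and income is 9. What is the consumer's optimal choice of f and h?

f* = 2, h* = 1

MU_f = 3, MU_h = 3/h.
MRS = 3 ÷ (3/h).
Tangency: set MRS = p_f/p_h = 3/3 = 1.
MRS depends only on h: h = 1 ⇒ h* = 1.
From the budget, 3·f = 9 − 3·1 = 6, so f* = 2.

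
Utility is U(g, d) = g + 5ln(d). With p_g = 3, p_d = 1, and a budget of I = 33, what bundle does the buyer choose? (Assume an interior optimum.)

g* = 6, d* = 15

MU_g = 1, MU_d = 5/d.
MRS = 1 ÷ (5/d).
Tangency: set MRS = p_g/p_d = 3/1 = 3.
MRS depends only on d: 0.2·d = 3 ⇒ d* = 3/0.2 = 15.
From the budget, 3·g = 33 − 1·15 = 18, so g* = 6.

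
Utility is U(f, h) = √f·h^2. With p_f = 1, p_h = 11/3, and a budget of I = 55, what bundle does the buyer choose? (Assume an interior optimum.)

f* = 11, h* = 12

MU_f = 0.5·f^(-0.5)·h^2 and MU_h = 2·√f·h.
MRS = MU_f/MU_h = (0.25)·h/f.
Tangency: set MRS = p_f/p_h = 1/(11/3) = 3/11.
So (0.25)·h/f = 3/11, i.e. h = (12/11)·f.
Substitute into the budget 1·f + (11/3)·h = 55: 5·f = 55, so f* = 11.
Then h* = (12/11)·11 = 12.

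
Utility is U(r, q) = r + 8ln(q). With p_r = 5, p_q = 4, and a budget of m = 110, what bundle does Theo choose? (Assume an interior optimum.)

MU_r = 1, MU_q = 8/q.
MRS = 1 ÷ (8/q).
Tangency: set MRS = p_r/p_q = 5/4 = 1.25.
MRS depends only on q: 0.125·q = 1.25 ⇒ q* = 1.25/0.125 = 10.
From the budget, 5·r = 110 − 4·10 = 70, so r* = 14.

r* = 14, q* = 10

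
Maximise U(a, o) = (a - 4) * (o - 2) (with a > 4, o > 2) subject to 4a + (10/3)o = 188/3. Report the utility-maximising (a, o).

MU_a = (o−2), MU_o = (a−4).
MRS = (o−2)/(a−4).
Tangency: set MRS = p_a/p_o = 4/(10/3) = 1.2.
So (o − 2)/(a − 4) = 1.2, i.e. (o − 2) = 1.2·(a − 4).
Rewrite the budget in excess-of-subsistence terms: 4·(a − 4) + (10/3)·(o − 2) = 188/3 − 4·4 − (10/3)·2 = 40.
Substituting, 8·(a − 4) = 40, so a − 4 = 5 and a* = 9.
Then o − 2 = 1.2·5 = 6, so o* = 8.

a* = 9, o* = 8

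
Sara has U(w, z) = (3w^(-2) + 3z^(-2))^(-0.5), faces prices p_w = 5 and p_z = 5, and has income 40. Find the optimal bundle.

w* = 4, z* = 4

For CES with ρ = -2, MRS = (z/w)^3.
Tangency: set MRS = p_w/p_z = 5/5 = 1.
So (z/w)^3 = 1; taking the cube root, z/w = 1, i.e. z = w.
Substitute into the budget 5·w + 5·z = 40: 10·w = 40, so w* = 4 and z* = 4.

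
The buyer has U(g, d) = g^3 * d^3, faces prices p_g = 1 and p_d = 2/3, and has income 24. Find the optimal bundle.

g* = 12, d* = 18

MU_g = 3·g^2·d^3 and MU_d = 3·g^3·d^2.
MRS = MU_g/MU_d = d/g.
Tangency: set MRS = p_g/p_d = 1/(2/3) = 1.5.
So d/g = 1.5, i.e. d = 1.5·g.
Substitute into the budget 1·g + (2/3)·d = 24: 2·g = 24, so g* = 12.
Then d* = 1.5·12 = 18.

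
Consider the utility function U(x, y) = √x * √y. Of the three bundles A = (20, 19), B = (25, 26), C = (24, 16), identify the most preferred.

Evaluate utility at each bundle:
U(A) = 19.494.
U(B) = 25.495.
U(C) = 19.596.
Highest utility is B, so B ≻ C ≻ A.

Bundle B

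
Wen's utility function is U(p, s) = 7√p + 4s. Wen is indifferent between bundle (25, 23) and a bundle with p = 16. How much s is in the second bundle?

s = 24.75

U(25, 23) = 127.
Set U(16, s) = 127 and solve.
With p = 16: √16 = 4, so 4s = 127 − 7·4 = 99 and s = 24.75.
Check: U(16, 24.75) = 127.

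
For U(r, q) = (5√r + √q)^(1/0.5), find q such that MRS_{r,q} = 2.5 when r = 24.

q = 6

For CES with ρ = 0.5, MRS = (5/1)·√(q/r).
Setting (5/1)·√(q/24) = 2.5 gives √(q/24) = 0.5, so q/24 = 0.25 and q = 6.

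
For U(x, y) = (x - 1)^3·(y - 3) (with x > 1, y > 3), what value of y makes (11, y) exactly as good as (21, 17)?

y = 115

U(21, 17) = 112000.
Set U(11, y) = 112000 and solve.
With x = 11: (11 − 1)^3 = 1000, so (y − 3) = 112000/1000 = 112.
So y = 3 + 112 = 115.
Check: U(11, 115) = 112000.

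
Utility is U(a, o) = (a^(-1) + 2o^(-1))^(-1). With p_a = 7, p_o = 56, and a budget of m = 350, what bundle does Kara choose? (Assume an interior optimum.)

For CES with ρ = -1, MRS = (1/2)·(o/a)^2.
Tangency: set MRS = p_a/p_o = 7/56 = 0.125.
So (o/a)^2 = 0.25; taking the square root, o/a = 0.5, i.e. o = 0.5·a.
Substitute into the budget 7·a + 56·o = 350: 35·a = 350, so a* = 10 and o* = 0.5·10 = 5.

a* = 10, o* = 5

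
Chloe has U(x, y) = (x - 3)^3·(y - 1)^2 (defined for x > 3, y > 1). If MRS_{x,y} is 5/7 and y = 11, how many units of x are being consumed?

x = 24

MU_x = 3·(x−3)^2·(y−1)^2, MU_y = 2·(x−3)^3·(y−1).
MRS = (3/2)·(y−1)/(x−3).
Substitute y = 11: MRS = 15/(x − 3). Setting this equal to 5/7 gives x − 3 = 15/(5/7) = 21, so x = 24.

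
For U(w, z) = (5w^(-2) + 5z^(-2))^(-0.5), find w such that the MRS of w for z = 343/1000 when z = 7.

w = 10

For CES with ρ = -2, MRS = (z/w)^3.
Setting (7/w)^3 = 343/1000 gives 7/w = 0.7 and w = 10.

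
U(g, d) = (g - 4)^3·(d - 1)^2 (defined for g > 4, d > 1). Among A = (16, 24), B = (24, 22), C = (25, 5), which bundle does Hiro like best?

Evaluate utility at each bundle:
U(A) = 914112.
U(B) = 3528000.
U(C) = 148176.
Highest utility is B, so B ≻ A ≻ C.

Bundle B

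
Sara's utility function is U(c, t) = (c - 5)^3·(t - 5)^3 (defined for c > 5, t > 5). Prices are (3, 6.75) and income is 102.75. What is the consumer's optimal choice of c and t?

c* = 14, t* = 9

MU_c = 3·(c−5)^2·(t−5)^3, MU_t = 3·(c−5)^3·(t−5)^2.
MRS = (t−5)/(c−5).
Tangency: set MRS = p_c/p_t = 3/6.75 = 4/9.
So (t − 5)/(c − 5) = 4/9, i.e. (t − 5) = (4/9)·(c − 5).
Rewrite the budget in excess-of-subsistence terms: 3·(c − 5) + 6.75·(t − 5) = 102.75 − 3·5 − 6.75·5 = 54.
Substituting, 6·(c − 5) = 54, so c − 5 = 9 and c* = 14.
Then t − 5 = (4/9)·9 = 4, so t* = 9.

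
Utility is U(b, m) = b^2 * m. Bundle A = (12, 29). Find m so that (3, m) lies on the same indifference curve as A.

U(12, 29) = 4176.
Set U(3, m) = 4176 and solve.
With b = 3: 3^2 = 9, so m = 4176/9 = 464.
Check: U(3, 464) = 4176.

m = 464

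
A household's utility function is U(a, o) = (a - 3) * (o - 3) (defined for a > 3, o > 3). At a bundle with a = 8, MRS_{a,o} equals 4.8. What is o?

MU_a = (o−3), MU_o = (a−3).
MRS = (o−3)/(a−3).
Substitute a = 8: MRS = (o − 3)/5. Setting this equal to 4.8 gives o − 3 = 4.8·5 = 24, so o = 27.

o = 27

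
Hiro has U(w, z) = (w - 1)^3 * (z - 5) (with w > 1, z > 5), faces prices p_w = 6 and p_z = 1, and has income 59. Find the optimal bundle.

w* = 7, z* = 17

MU_w = 3·(w−1)^2·(z−5), MU_z = (w−1)^3.
MRS = (3/1)·(z−5)/(w−1).
Tangency: set MRS = p_w/p_z = 6/1 = 6.
So (3/1)·(z − 5)/(w − 1) = 6, i.e. (z − 5) = 2·(w − 1).
Rewrite the budget in excess-of-subsistence terms: 6·(w − 1) + 1·(z − 5) = 59 − 6·1 − 1·5 = 48.
Substituting, 8·(w − 1) = 48, so w − 1 = 6 and w* = 7.
Then z − 5 = 2·6 = 12, so z* = 17.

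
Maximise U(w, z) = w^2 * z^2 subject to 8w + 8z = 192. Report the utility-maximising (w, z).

MU_w = 2·w·z^2 and MU_z = 2·w^2·z.
MRS = MU_w/MU_z = z/w.
Tangency: set MRS = p_w/p_z = 8/8 = 1.
So z/w = 1, i.e. z = w.
Substitute into the budget 8·w + 8·z = 192: 16·w = 192, so w* = 12.
Then z* = 12.

w* = 12, z* = 12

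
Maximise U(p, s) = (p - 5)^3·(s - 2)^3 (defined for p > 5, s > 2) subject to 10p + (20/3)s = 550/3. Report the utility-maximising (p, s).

MU_p = 3·(p−5)^2·(s−2)^3, MU_s = 3·(p−5)^3·(s−2)^2.
MRS = (s−2)/(p−5).
Tangency: set MRS = p_p/p_s = 10/(20/3) = 1.5.
So (s − 2)/(p − 5) = 1.5, i.e. (s − 2) = 1.5·(p − 5).
Rewrite the budget in excess-of-subsistence terms: 10·(p − 5) + (20/3)·(s − 2) = 550/3 − 10·5 − (20/3)·2 = 120.
Substituting, 20·(p − 5) = 120, so p − 5 = 6 and p* = 11.
Then s − 2 = 1.5·6 = 9, so s* = 11.

p* = 11, s* = 11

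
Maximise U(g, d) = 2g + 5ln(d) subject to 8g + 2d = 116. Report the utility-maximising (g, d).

g* = 12, d* = 10

MU_g = 2, MU_d = 5/d.
MRS = 2 ÷ (5/d).
Tangency: set MRS = p_g/p_d = 8/2 = 4.
MRS depends only on d: 0.4·d = 4 ⇒ d* = 4/0.4 = 10.
From the budget, 8·g = 116 − 2·10 = 96, so g* = 12.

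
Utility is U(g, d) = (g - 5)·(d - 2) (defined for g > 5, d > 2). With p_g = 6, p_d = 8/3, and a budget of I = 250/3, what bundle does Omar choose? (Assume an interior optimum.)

g* = 9, d* = 11

MU_g = (d−2), MU_d = (g−5).
MRS = (d−2)/(g−5).
Tangency: set MRS = p_g/p_d = 6/(8/3) = 2.25.
So (d − 2)/(g − 5) = 2.25, i.e. (d − 2) = 2.25·(g − 5).
Rewrite the budget in excess-of-subsistence terms: 6·(g − 5) + (8/3)·(d − 2) = 250/3 − 6·5 − (8/3)·2 = 48.
Substituting, 12·(g − 5) = 48, so g − 5 = 4 and g* = 9.
Then d − 2 = 2.25·4 = 9, so d* = 11.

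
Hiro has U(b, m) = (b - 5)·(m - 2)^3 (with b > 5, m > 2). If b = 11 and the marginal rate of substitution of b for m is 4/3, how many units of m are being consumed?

MU_b = (m−2)^3, MU_m = 3·(b−5)·(m−2)^2.
MRS = (1/3)·(m−2)/(b−5).
Substitute b = 11: MRS = (m − 2)/18. Setting this equal to 4/3 gives m − 2 = (4/3)·18 = 24, so m = 26.

m = 26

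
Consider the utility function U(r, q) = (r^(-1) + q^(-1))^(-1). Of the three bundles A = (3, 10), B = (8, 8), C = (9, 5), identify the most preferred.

Evaluate utility at each bundle:
U(A) = 2.308.
U(B) = 4.000.
U(C) = 3.214.
Highest utility is B, so B ≻ C ≻ A.

Bundle B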